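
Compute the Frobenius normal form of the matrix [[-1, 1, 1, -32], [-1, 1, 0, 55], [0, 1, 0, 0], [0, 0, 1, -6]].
The invariant factors of A (the non-unit diagonal entries of the Smith normal form of xI - A over ℚ[x]) are (x - 3)(x + 3)^3, each dividing the next. The characteristic polynomial is their product, (x - 3)(x + 3)^3.

The rational canonical form is the block-diagonal matrix of companion matrices C(f_i):
R = [[0, 0, 0, 81], [1, 0, 0, 54], [0, 1, 0, 0], [0, 0, 1, -6]].

R = [[0, 0, 0, 81], [1, 0, 0, 54], [0, 1, 0, 0], [0, 0, 1, -6]]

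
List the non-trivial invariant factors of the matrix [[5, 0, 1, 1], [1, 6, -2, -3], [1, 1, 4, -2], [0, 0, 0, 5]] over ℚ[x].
x - 5, (x - 5)^3

The Jordan structure of A has elementary divisors (x - 5)^3, (x - 5). Arranging the block sizes at each eigenvalue in decreasing order and taking row products gives the invariant factors.

Invariant factors (smallest first, each dividing the next): x - 5, (x - 5)^3.

Check: the last factor (x - 5)^3 is the minimal polynomial, and the product (x - 5)^4 is the characteristic polynomial.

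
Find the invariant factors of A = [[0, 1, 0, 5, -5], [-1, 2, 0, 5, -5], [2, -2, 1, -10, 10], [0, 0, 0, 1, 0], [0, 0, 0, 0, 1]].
The Jordan structure of A has elementary divisors (x - 1)^2, (x - 1), (x - 1), (x - 1). Arranging the block sizes at each eigenvalue in decreasing order and taking row products gives the invariant factors.

Invariant factors (smallest first, each dividing the next): x - 1, x - 1, x - 1, (x - 1)^2.

Check: the last factor (x - 1)^2 is the minimal polynomial, and the product (x - 1)^5 is the characteristic polynomial.

x - 1, x - 1, x - 1, (x - 1)^2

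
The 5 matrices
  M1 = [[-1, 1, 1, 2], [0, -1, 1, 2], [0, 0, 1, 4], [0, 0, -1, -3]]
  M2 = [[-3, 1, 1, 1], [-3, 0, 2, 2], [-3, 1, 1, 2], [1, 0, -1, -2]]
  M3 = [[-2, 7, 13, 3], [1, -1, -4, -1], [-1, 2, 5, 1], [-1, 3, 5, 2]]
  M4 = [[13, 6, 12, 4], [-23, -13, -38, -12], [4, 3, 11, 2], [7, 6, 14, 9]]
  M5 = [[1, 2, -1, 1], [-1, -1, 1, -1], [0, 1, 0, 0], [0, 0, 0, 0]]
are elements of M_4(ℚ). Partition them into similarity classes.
Characteristic polynomials: χ_{M1} = (x + 1)^4, χ_{M2} = (x + 1)^4, χ_{M3} = (x - 1)^4, χ_{M4} = (x - 5)^4, χ_{M5} = x^4.

{M1, M2}: invariant factors x + 1, (x + 1)^3.

{M3}: invariant factors (x - 1)^2, (x - 1)^2.

{M4}: invariant factors x - 5, (x - 5)^3.

{M5}: invariant factors x, x^3.

Matrices are similar if and only if their invariant-factor lists agree; the partition into similarity classes is {M1, M2}, {M3}, {M4}, {M5}.

4 classes: {M1, M2}, {M3}, {M4}, {M5}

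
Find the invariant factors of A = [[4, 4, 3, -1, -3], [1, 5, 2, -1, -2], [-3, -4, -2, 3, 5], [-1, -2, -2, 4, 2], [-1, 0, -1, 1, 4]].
x - 3, x - 3, (x - 3)^3

The Jordan structure of A has elementary divisors (x - 3)^3, (x - 3), (x - 3). Arranging the block sizes at each eigenvalue in decreasing order and taking row products gives the invariant factors.

Invariant factors (smallest first, each dividing the next): x - 3, x - 3, (x - 3)^3.

Check: the last factor (x - 3)^3 is the minimal polynomial, and the product (x - 3)^5 is the characteristic polynomial.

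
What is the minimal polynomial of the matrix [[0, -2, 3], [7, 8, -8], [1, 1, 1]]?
m_A(x) = (x - 3)^3

The characteristic polynomial factors as (x - 3)^3. The minimal polynomial is ∏(x - λ)^{k_λ} where k_λ is the size of the largest Jordan block at λ.

For λ = 3: rank(A - 3I) = 2, and the largest Jordan block has size 3 (the smallest k with rank((A - 3I)^k) = rank((A - 3I)^(k+1))).

So m_A(x) = (x - 3)^3.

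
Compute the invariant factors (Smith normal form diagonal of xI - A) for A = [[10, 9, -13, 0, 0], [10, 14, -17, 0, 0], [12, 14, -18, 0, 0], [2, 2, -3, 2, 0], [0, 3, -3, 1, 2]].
The Jordan structure of A has elementary divisors (x - 2)^3, (x - 2)^2. Arranging the block sizes at each eigenvalue in decreasing order and taking row products gives the invariant factors.

Invariant factors (smallest first, each dividing the next): (x - 2)^2, (x - 2)^3.

Check: the last factor (x - 2)^3 is the minimal polynomial, and the product (x - 2)^5 is the characteristic polynomial.

(x - 2)^2, (x - 2)^3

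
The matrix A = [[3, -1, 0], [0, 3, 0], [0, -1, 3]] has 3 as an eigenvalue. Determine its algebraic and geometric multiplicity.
The characteristic polynomial is (x - 3)^3, so the factor x - 3 appears with exponent 3: the algebraic multiplicity is 3.

rank(A - 3I) = 1, so the eigenspace has dimension 3 - 1 = 2: the geometric multiplicity is 2.

Since 2 < 3, A is not diagonalizable.

algebraic multiplicity 3, geometric multiplicity 2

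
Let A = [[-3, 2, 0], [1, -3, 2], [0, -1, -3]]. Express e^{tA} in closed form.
e^{tA} = [[(t^2 + 1)*e^{-3*t}, 2*t*e^{-3*t}, 2*t^2*e^{-3*t}], [t*e^{-3*t}, e^{-3*t}, 2*t*e^{-3*t}], [-t^2*e^{-3*t}/2, -t*e^{-3*t}, (1 - t^2)*e^{-3*t}]]

A has Jordan form J = [[-3, 1, 0], [0, -3, 1], [0, 0, -3]] with A = PJP^{-1}, so e^{tA} = P e^{tJ} P^{-1}.

For a Jordan block J_k(λ), e^{tJ_k(λ)} = e^{λt} · (I + tN + t^2 N^2/2! + ... + t^{k-1} N^{k-1}/(k-1)!) where N is the nilpotent superdiagonal part.

Assembling the blocks and conjugating back gives the entries of e^{tA} as shown above.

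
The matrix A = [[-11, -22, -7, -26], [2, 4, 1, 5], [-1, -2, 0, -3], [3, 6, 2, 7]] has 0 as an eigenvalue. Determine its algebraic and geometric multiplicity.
algebraic multiplicity 4, geometric multiplicity 2

The characteristic polynomial is x^4, so the factor x appears with exponent 4: the algebraic multiplicity is 4.

rank(A) = 2, so the eigenspace has dimension 4 - 2 = 2: the geometric multiplicity is 2.

Since 2 < 4, A is not diagonalizable.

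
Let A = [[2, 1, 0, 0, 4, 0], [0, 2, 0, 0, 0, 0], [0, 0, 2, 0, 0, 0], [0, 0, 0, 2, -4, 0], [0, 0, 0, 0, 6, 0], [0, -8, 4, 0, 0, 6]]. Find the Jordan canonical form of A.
The characteristic polynomial is det(xI - A) = (x - 6)^2(x - 2)^4, so the eigenvalues are 2 (algebraic multiplicity 4), 6 (algebraic multiplicity 2).

For λ = 2: rank(A - 2I) = 3, rank((A - 2I)^2) = 2. The eigenspace has dimension 6 - 3 = 3, so there are 3 Jordan blocks; the rank sequence gives block sizes [2, 1, 1].

For λ = 6: rank(A - 6I) = 4. The eigenspace has dimension 6 - 4 = 2, so there are 2 Jordan blocks; the rank sequence gives block sizes [1, 1].

Assembling the blocks gives the Jordan form J above.

J = [[2, 1, 0, 0, 0, 0], [0, 2, 0, 0, 0, 0], [0, 0, 2, 0, 0, 0], [0, 0, 0, 2, 0, 0], [0, 0, 0, 0, 6, 0], [0, 0, 0, 0, 0, 6]]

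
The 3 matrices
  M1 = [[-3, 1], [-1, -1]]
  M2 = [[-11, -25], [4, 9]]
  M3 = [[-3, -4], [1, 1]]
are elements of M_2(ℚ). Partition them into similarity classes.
Characteristic polynomials: χ_{M1} = (x + 2)^2, χ_{M2} = (x + 1)^2, χ_{M3} = (x + 1)^2.

{M1}: invariant factors (x + 2)^2.

{M2, M3}: invariant factors (x + 1)^2.

Matrices are similar if and only if their invariant-factor lists agree; the partition into similarity classes is {M1}, {M2, M3}.

2 classes: {M1}, {M2, M3}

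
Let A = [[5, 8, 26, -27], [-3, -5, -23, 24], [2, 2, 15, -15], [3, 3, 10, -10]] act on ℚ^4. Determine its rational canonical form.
R = [[0, 0, 0, -25], [1, 0, 0, 15], [0, 1, 0, -2], [0, 0, 1, 5]]

The invariant factors of A (the non-unit diagonal entries of the Smith normal form of xI - A over ℚ[x]) are (x - 5)(x^3 + 2x - 5), each dividing the next. The characteristic polynomial is their product, (x - 5)(x^3 + 2x - 5).

The rational canonical form is the block-diagonal matrix of companion matrices C(f_i):
R = [[0, 0, 0, -25], [1, 0, 0, 15], [0, 1, 0, -2], [0, 0, 1, 5]].

Note the characteristic polynomial does not split into linear factors over ℚ, so A has no Jordan form over ℚ; the rational canonical form exists over any field.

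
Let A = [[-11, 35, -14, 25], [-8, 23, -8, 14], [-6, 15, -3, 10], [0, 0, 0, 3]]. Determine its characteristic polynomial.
χ_A(x) = (x - 3)^4

xI - A = [[x + 11, -35, 14, -25], [8, x - 23, 8, -14], [6, -15, x + 3, -10], [0, 0, 0, x - 3]].

Expanding det(xI - A) along the first row:
det(xI - A) = + (x + 11)·det([[x - 23, 8, -14], [-15, x + 3, -10], [0, 0, x - 3]]) - (-35)·det([[8, 8, -14], [6, x + 3, -10], [0, 0, x - 3]]) + (14)·det([[8, x - 23, -14], [6, -15, -10], [0, 0, x - 3]]) - (-25)·det([[8, x - 23, 8], [6, -15, x + 3], [0, 0, 0]]).

Evaluating gives χ_A(x) = x^4 - 12x^3 + 54x^2 - 108x + 81 = (x - 3)^4.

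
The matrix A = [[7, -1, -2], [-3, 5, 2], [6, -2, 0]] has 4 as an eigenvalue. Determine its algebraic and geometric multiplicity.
The characteristic polynomial is (x - 4)^3, so the factor x - 4 appears with exponent 3: the algebraic multiplicity is 3.

rank(A - 4I) = 1, so the eigenspace has dimension 3 - 1 = 2: the geometric multiplicity is 2.

Since 2 < 3, A is not diagonalizable.

algebraic multiplicity 3, geometric multiplicity 2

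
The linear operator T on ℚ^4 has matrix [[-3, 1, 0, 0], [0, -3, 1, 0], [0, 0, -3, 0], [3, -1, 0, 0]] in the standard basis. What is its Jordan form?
The characteristic polynomial is det(xI - A) = x(x + 3)^3, so the eigenvalues are -3 (algebraic multiplicity 3), 0 (algebraic multiplicity 1).

For λ = -3: rank(A + 3I) = 3, rank((A + 3I)^2) = 2, rank((A + 3I)^3) = 1. The eigenspace has dimension 4 - 3 = 1, so there is 1 Jordan block; the rank sequence gives block sizes [3].

For λ = 0: algebraic multiplicity 1 gives one 1×1 block.

Assembling the blocks gives the Jordan form J above.

J = [[-3, 1, 0, 0], [0, -3, 1, 0], [0, 0, -3, 0], [0, 0, 0, 0]]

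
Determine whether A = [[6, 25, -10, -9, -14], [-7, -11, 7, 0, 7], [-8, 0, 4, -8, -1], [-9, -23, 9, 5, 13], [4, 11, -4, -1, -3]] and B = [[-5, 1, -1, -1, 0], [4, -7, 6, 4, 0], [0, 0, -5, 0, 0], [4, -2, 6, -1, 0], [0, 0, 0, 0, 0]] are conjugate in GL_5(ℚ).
No.

trace(A) = 1 but trace(B) = -18. The trace is a similarity invariant, so A and B are not similar.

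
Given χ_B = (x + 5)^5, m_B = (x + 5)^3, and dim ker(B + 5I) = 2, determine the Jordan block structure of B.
Jordan blocks: (-5, 3), (-5, 2)

λ = -5: algebraic multiplicity 5 (exponent in χ_B), largest block size 3 (exponent in m_B), 2 blocks (geometric multiplicity). These force block sizes [3, 2].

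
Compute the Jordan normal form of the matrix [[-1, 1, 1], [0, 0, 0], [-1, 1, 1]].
J = [[0, 1, 0], [0, 0, 0], [0, 0, 0]]

The characteristic polynomial is det(xI - A) = x^3, so the eigenvalues are 0 (algebraic multiplicity 3).

For λ = 0: rank(A) = 1, rank(A^2) = 0. The eigenspace has dimension 3 - 1 = 2, so there are 2 Jordan blocks; the rank sequence gives block sizes [2, 1].

Assembling the blocks gives the Jordan form J above.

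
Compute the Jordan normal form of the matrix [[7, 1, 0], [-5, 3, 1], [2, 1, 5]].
J = [[5, 1, 0], [0, 5, 1], [0, 0, 5]]

The characteristic polynomial is det(xI - A) = (x - 5)^3, so the eigenvalues are 5 (algebraic multiplicity 3).

For λ = 5: rank(A - 5I) = 2, rank((A - 5I)^2) = 1, rank((A - 5I)^3) = 0. The eigenspace has dimension 3 - 2 = 1, so there is 1 Jordan block; the rank sequence gives block sizes [3].

Assembling the blocks gives the Jordan form J above.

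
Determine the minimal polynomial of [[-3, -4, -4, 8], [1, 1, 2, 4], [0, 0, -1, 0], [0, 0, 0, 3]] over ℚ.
The characteristic polynomial factors as (x - 3)(x + 1)^3. The minimal polynomial is ∏(x - λ)^{k_λ} where k_λ is the size of the largest Jordan block at λ.

For λ = -1: rank(A + I) = 2, and the largest Jordan block has size 2 (the smallest k with rank((A + I)^k) = rank((A + I)^(k+1))).
For λ = 3: rank(A - 3I) = 3, and the largest Jordan block has size 1 (the smallest k with rank((A - 3I)^k) = rank((A - 3I)^(k+1))).

So m_A(x) = (x - 3)(x + 1)^2.

m_A(x) = (x - 3)(x + 1)^2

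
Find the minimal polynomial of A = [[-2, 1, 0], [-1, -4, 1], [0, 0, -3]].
The characteristic polynomial factors as (x + 3)^3. The minimal polynomial is ∏(x - λ)^{k_λ} where k_λ is the size of the largest Jordan block at λ.

For λ = -3: rank(A + 3I) = 2, and the largest Jordan block has size 3 (the smallest k with rank((A + 3I)^k) = rank((A + 3I)^(k+1))).

So m_A(x) = (x + 3)^3.

m_A(x) = (x + 3)^3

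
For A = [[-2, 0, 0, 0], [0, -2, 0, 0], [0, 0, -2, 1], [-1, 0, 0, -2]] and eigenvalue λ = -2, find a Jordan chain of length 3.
We seek v_1 ∈ ker((A + 2I)^3) \ ker((A + 2I)^2), then set v_{i+1} = (A + 2I) v_i.

One such chain is v_1 = [[-1, 2, 1, 0]]^T, v_2 = [[0, 0, 0, 1]]^T, v_3 = [[0, 0, 1, 0]]^T. Check: (A + 2I) v_3 = [[0, 0, 0, 0]]^T = 0.

v_1 = [[-1, 2, 1, 0]]^T, v_2 = [[0, 0, 0, 1]]^T, v_3 = [[0, 0, 1, 0]]^T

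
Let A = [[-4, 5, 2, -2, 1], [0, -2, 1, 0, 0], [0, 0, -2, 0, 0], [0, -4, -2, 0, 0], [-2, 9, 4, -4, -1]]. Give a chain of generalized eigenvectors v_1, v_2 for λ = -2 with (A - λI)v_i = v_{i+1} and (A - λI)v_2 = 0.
We seek v_1 ∈ ker((A + 2I)^2) \ ker(A + 2I), then set v_{i+1} = (A + 2I) v_i.

One such chain is v_1 = [[-1, -1, 1, 0, 0]]^T, v_2 = [[-1, 1, 0, 2, -3]]^T. Check: (A + 2I) v_2 = [[0, 0, 0, 0, 0]]^T = 0.

v_1 = [[-1, -1, 1, 0, 0]]^T, v_2 = [[-1, 1, 0, 2, -3]]^T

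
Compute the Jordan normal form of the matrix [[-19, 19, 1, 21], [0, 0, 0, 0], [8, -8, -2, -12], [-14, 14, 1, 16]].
J = [[-5, 0, 0, 0], [0, 0, 1, 0], [0, 0, 0, 0], [0, 0, 0, 0]]

The characteristic polynomial is det(xI - A) = x^3(x + 5), so the eigenvalues are -5 (algebraic multiplicity 1), 0 (algebraic multiplicity 3).

For λ = -5: algebraic multiplicity 1 gives one 1×1 block.

For λ = 0: rank(A) = 2, rank(A^2) = 1. The eigenspace has dimension 4 - 2 = 2, so there are 2 Jordan blocks; the rank sequence gives block sizes [2, 1].

Assembling the blocks gives the Jordan form J above.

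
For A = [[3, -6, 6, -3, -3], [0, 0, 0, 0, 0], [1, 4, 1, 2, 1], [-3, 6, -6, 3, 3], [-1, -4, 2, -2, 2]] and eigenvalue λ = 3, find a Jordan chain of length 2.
v_1 = [[-1, 0, 0, 1, 0]]^T, v_2 = [[-3, 0, 1, 3, -1]]^T

We seek v_1 ∈ ker((A - 3I)^2) \ ker(A - 3I), then set v_{i+1} = (A - 3I) v_i.

One such chain is v_1 = [[-1, 0, 0, 1, 0]]^T, v_2 = [[-3, 0, 1, 3, -1]]^T. Check: (A - 3I) v_2 = [[0, 0, 0, 0, 0]]^T = 0.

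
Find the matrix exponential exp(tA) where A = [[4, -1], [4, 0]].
A has Jordan form J = [[2, 1], [0, 2]] with A = PJP^{-1}, so e^{tA} = P e^{tJ} P^{-1}.

For a Jordan block J_k(λ), e^{tJ_k(λ)} = e^{λt} · (I + tN + t^2 N^2/2! + ... + t^{k-1} N^{k-1}/(k-1)!) where N is the nilpotent superdiagonal part.

Assembling the blocks and conjugating back gives the entries of e^{tA} as shown above.

e^{tA} = [[(2*t + 1)*e^{2*t}, -t*e^{2*t}], [4*t*e^{2*t}, (1 - 2*t)*e^{2*t}]]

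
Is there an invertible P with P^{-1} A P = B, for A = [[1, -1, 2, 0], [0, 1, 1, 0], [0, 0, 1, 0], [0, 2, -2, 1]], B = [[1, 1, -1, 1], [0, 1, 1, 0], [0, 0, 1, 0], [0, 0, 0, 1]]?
Two matrices over a field are similar if and only if they have the same invariant factors.

Both A and B have characteristic polynomial (x - 1)^4 and minimal polynomial (x - 1)^3. Computing further, both have invariant factors x - 1, (x - 1)^3. Hence A and B are similar.

Yes.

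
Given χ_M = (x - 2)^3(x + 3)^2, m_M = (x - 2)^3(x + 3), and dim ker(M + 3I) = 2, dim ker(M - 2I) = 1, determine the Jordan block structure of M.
Jordan blocks: (-3, 1), (-3, 1), (2, 3)

λ = -3: algebraic multiplicity 2 (exponent in χ_M), largest block size 1 (exponent in m_M), 2 blocks (geometric multiplicity). These force block sizes [1, 1].
λ = 2: algebraic multiplicity 3 (exponent in χ_M), largest block size 3 (exponent in m_M), 1 block (geometric multiplicity). This forces block sizes [3].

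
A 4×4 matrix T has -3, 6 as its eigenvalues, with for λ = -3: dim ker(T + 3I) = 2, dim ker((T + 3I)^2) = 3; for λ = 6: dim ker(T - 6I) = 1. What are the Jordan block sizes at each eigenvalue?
λ = -3: successive nullity increments [2, 1] count blocks of size ≥ k; block sizes are [2, 1].
λ = 6: successive nullity increments [1] count blocks of size ≥ k; block sizes are [1].

Jordan blocks: (-3, 2), (-3, 1), (6, 1)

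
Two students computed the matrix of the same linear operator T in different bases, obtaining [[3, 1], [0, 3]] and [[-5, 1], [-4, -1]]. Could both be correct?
No.

trace(A) = 6 but trace(B) = -6. The trace is a similarity invariant, so A and B are not similar.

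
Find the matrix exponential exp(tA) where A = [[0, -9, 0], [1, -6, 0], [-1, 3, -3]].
e^{tA} = [[(3*t + 1)*e^{-3*t}, -9*t*e^{-3*t}, 0], [t*e^{-3*t}, (1 - 3*t)*e^{-3*t}, 0], [-t*e^{-3*t}, 3*t*e^{-3*t}, e^{-3*t}]]

A has Jordan form J = [[-3, 1, 0], [0, -3, 0], [0, 0, -3]] with A = PJP^{-1}, so e^{tA} = P e^{tJ} P^{-1}.

For a Jordan block J_k(λ), e^{tJ_k(λ)} = e^{λt} · (I + tN + t^2 N^2/2! + ... + t^{k-1} N^{k-1}/(k-1)!) where N is the nilpotent superdiagonal part.

Assembling the blocks and conjugating back gives the entries of e^{tA} as shown above.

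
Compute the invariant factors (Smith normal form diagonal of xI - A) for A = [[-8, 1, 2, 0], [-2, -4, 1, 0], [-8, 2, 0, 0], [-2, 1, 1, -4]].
x + 4, (x + 4)^3

The Jordan structure of A has elementary divisors (x + 4)^3, (x + 4). Arranging the block sizes at each eigenvalue in decreasing order and taking row products gives the invariant factors.

Invariant factors (smallest first, each dividing the next): x + 4, (x + 4)^3.

Check: the last factor (x + 4)^3 is the minimal polynomial, and the product (x + 4)^4 is the characteristic polynomial.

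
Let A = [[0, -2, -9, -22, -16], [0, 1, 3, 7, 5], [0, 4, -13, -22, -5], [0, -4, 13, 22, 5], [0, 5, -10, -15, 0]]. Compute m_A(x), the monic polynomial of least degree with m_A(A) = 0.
The characteristic polynomial factors as x^3(x - 5)^2. The minimal polynomial is ∏(x - λ)^{k_λ} where k_λ is the size of the largest Jordan block at λ.

For λ = 0: rank(A) = 3, and the largest Jordan block has size 2 (the smallest k with rank(A^k) = rank(A^(k+1))).
For λ = 5: rank(A - 5I) = 4, and the largest Jordan block has size 2 (the smallest k with rank((A - 5I)^k) = rank((A - 5I)^(k+1))).

So m_A(x) = x^2(x - 5)^2.

m_A(x) = x^2(x - 5)^2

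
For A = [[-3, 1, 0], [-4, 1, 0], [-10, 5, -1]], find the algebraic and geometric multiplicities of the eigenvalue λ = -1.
algebraic multiplicity 3, geometric multiplicity 2

The characteristic polynomial is (x + 1)^3, so the factor x + 1 appears with exponent 3: the algebraic multiplicity is 3.

rank(A + I) = 1, so the eigenspace has dimension 3 - 1 = 2: the geometric multiplicity is 2.

Since 2 < 3, A is not diagonalizable.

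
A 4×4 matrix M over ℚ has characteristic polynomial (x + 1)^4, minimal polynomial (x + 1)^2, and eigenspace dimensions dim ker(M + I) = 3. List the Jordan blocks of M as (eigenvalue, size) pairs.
λ = -1: algebraic multiplicity 4 (exponent in χ_M), largest block size 2 (exponent in m_M), 3 blocks (geometric multiplicity). These force block sizes [2, 1, 1].

Jordan blocks: (-1, 2), (-1, 1), (-1, 1)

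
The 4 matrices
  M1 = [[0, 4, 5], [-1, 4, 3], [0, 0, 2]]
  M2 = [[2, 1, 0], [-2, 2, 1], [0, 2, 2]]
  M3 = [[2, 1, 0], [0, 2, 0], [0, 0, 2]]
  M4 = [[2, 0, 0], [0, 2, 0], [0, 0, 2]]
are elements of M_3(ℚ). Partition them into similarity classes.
Characteristic polynomials: χ_{M1} = (x - 2)^3, χ_{M2} = (x - 2)^3, χ_{M3} = (x - 2)^3, χ_{M4} = (x - 2)^3.

{M1, M2}: invariant factors (x - 2)^3.

{M3}: invariant factors x - 2, (x - 2)^2.

{M4}: invariant factors x - 2, x - 2, x - 2.

Matrices are similar if and only if their invariant-factor lists agree; the partition into similarity classes is {M1, M2}, {M3}, {M4}.

3 classes: {M1, M2}, {M3}, {M4}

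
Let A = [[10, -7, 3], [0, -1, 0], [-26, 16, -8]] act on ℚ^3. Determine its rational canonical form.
The invariant factors of A (the non-unit diagonal entries of the Smith normal form of xI - A over ℚ[x]) are (x + 1)(x^2 - 2x - 2), each dividing the next. The characteristic polynomial is their product, (x + 1)(x^2 - 2x - 2).

The rational canonical form is the block-diagonal matrix of companion matrices C(f_i):
R = [[0, 0, 2], [1, 0, 4], [0, 1, 1]].

Note the characteristic polynomial does not split into linear factors over ℚ, so A has no Jordan form over ℚ; the rational canonical form exists over any field.

R = [[0, 0, 2], [1, 0, 4], [0, 1, 1]]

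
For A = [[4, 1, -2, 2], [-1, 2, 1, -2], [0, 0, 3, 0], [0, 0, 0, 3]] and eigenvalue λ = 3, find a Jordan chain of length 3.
We seek v_1 ∈ ker((A - 3I)^3) \ ker((A - 3I)^2), then set v_{i+1} = (A - 3I) v_i.

One such chain is v_1 = [[1, 1, 1, -1]]^T, v_2 = [[-2, 1, 0, 0]]^T, v_3 = [[-1, 1, 0, 0]]^T. Check: (A - 3I) v_3 = [[0, 0, 0, 0]]^T = 0.

v_1 = [[1, 1, 1, -1]]^T, v_2 = [[-2, 1, 0, 0]]^T, v_3 = [[-1, 1, 0, 0]]^T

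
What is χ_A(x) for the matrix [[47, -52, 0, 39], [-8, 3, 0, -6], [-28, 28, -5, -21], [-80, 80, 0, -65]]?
χ_A(x) = (x + 5)^4

xI - A = [[x - 47, 52, 0, -39], [8, x - 3, 0, 6], [28, -28, x + 5, 21], [80, -80, 0, x + 65]].

Expanding det(xI - A) along the first row:
det(xI - A) = + (x - 47)·det([[x - 3, 0, 6], [-28, x + 5, 21], [-80, 0, x + 65]]) - (52)·det([[8, 0, 6], [28, x + 5, 21], [80, 0, x + 65]]) + (0)·det([[8, x - 3, 6], [28, -28, 21], [80, -80, x + 65]]) - (-39)·det([[8, x - 3, 0], [28, -28, x + 5], [80, -80, 0]]).

Evaluating gives χ_A(x) = x^4 + 20x^3 + 150x^2 + 500x + 625 = (x + 5)^4.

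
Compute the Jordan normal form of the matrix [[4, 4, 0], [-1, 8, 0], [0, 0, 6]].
J = [[6, 1, 0], [0, 6, 0], [0, 0, 6]]

The characteristic polynomial is det(xI - A) = (x - 6)^3, so the eigenvalues are 6 (algebraic multiplicity 3).

For λ = 6: rank(A - 6I) = 1, rank((A - 6I)^2) = 0. The eigenspace has dimension 3 - 1 = 2, so there are 2 Jordan blocks; the rank sequence gives block sizes [2, 1].

Assembling the blocks gives the Jordan form J above.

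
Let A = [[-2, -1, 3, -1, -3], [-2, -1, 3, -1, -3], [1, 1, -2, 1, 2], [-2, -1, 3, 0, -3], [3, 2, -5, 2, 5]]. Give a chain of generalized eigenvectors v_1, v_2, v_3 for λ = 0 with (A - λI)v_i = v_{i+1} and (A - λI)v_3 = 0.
v_1 = [[1, 0, 1, 0, 0]]^T, v_2 = [[1, 1, -1, 1, -2]]^T, v_3 = [[-1, -1, 1, 0, 2]]^T

We seek v_1 ∈ ker(A^3) \ ker(A^2), then set v_{i+1} = A v_i.

One such chain is v_1 = [[1, 0, 1, 0, 0]]^T, v_2 = [[1, 1, -1, 1, -2]]^T, v_3 = [[-1, -1, 1, 0, 2]]^T. Check: A v_3 = [[0, 0, 0, 0, 0]]^T = 0.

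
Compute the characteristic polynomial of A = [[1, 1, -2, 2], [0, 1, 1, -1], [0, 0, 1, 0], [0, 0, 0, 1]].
χ_A(x) = (x - 1)^4

xI - A = [[x - 1, -1, 2, -2], [0, x - 1, -1, 1], [0, 0, x - 1, 0], [0, 0, 0, x - 1]].

Expanding det(xI - A) along the first row:
det(xI - A) = + (x - 1)·det([[x - 1, -1, 1], [0, x - 1, 0], [0, 0, x - 1]]) - (-1)·det([[0, -1, 1], [0, x - 1, 0], [0, 0, x - 1]]) + (2)·det([[0, x - 1, 1], [0, 0, 0], [0, 0, x - 1]]) - (-2)·det([[0, x - 1, -1], [0, 0, x - 1], [0, 0, 0]]).

Evaluating gives χ_A(x) = x^4 - 4x^3 + 6x^2 - 4x + 1 = (x - 1)^4.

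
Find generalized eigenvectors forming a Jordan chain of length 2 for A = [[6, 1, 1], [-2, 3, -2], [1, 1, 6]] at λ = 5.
v_1 = [[0, -1, 2]]^T, v_2 = [[1, -2, 1]]^T

We seek v_1 ∈ ker((A - 5I)^2) \ ker(A - 5I), then set v_{i+1} = (A - 5I) v_i.

One such chain is v_1 = [[0, -1, 2]]^T, v_2 = [[1, -2, 1]]^T. Check: (A - 5I) v_2 = [[0, 0, 0]]^T = 0.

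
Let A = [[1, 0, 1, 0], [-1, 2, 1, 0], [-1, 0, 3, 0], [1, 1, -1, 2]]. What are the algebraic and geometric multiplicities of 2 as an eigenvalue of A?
The characteristic polynomial is (x - 2)^4, so the factor x - 2 appears with exponent 4: the algebraic multiplicity is 4.

rank(A - 2I) = 2, so the eigenspace has dimension 4 - 2 = 2: the geometric multiplicity is 2.

Since 2 < 4, A is not diagonalizable.

algebraic multiplicity 4, geometric multiplicity 2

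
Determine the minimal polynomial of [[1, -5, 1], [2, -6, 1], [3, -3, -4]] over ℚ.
The characteristic polynomial factors as (x + 1)(x + 4)^2. The minimal polynomial is ∏(x - λ)^{k_λ} where k_λ is the size of the largest Jordan block at λ.

For λ = -4: rank(A + 4I) = 2, and the largest Jordan block has size 2 (the smallest k with rank((A + 4I)^k) = rank((A + 4I)^(k+1))).
For λ = -1: rank(A + I) = 2, and the largest Jordan block has size 1 (the smallest k with rank((A + I)^k) = rank((A + I)^(k+1))).

So m_A(x) = (x + 1)(x + 4)^2.

m_A(x) = (x + 1)(x + 4)^2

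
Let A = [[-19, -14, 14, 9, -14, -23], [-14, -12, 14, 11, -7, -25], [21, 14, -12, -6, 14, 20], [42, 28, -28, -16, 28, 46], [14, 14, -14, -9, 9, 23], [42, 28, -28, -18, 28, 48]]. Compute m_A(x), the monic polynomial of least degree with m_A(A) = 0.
The characteristic polynomial factors as (x - 2)^4(x + 5)^2. The minimal polynomial is ∏(x - λ)^{k_λ} where k_λ is the size of the largest Jordan block at λ.

For λ = -5: rank(A + 5I) = 4, and the largest Jordan block has size 1 (the smallest k with rank((A + 5I)^k) = rank((A + 5I)^(k+1))).
For λ = 2: rank(A - 2I) = 3, and the largest Jordan block has size 2 (the smallest k with rank((A - 2I)^k) = rank((A - 2I)^(k+1))).

So m_A(x) = (x - 2)^2(x + 5).

m_A(x) = (x - 2)^2(x + 5)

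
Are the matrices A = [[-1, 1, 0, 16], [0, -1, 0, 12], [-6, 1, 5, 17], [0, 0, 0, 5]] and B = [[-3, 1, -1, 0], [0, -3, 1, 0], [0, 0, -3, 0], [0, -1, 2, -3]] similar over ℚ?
No.

trace(A) = 8 but trace(B) = -12. The trace is a similarity invariant, so A and B are not similar.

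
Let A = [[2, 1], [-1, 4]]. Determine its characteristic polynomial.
χ_A(x) = (x - 3)^2

xI - A = [[x - 2, -1], [1, x - 4]].

Expanding det(xI - A) along the first row:
det(xI - A) = + (x - 2)·det([[x - 4]]) - (-1)·det([[1]]).

Evaluating gives χ_A(x) = x^2 - 6x + 9 = (x - 3)^2.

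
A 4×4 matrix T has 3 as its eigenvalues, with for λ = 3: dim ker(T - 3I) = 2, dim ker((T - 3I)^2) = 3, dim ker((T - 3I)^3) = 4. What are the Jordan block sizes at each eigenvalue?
λ = 3: successive nullity increments [2, 1, 1] count blocks of size ≥ k; block sizes are [3, 1].

Jordan blocks: (3, 3), (3, 1)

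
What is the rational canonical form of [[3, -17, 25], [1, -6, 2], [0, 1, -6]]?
R = [[0, 0, 25], [1, 0, -15], [0, 1, -9]]

The invariant factors of A (the non-unit diagonal entries of the Smith normal form of xI - A over ℚ[x]) are (x - 1)(x + 5)^2, each dividing the next. The characteristic polynomial is their product, (x - 1)(x + 5)^2.

The rational canonical form is the block-diagonal matrix of companion matrices C(f_i):
R = [[0, 0, 25], [1, 0, -15], [0, 1, -9]].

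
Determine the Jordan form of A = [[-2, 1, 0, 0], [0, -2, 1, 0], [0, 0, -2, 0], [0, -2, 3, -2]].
J = [[-2, 1, 0, 0], [0, -2, 1, 0], [0, 0, -2, 0], [0, 0, 0, -2]]

The characteristic polynomial is det(xI - A) = (x + 2)^4, so the eigenvalues are -2 (algebraic multiplicity 4).

For λ = -2: rank(A + 2I) = 2, rank((A + 2I)^2) = 1, rank((A + 2I)^3) = 0. The eigenspace has dimension 4 - 2 = 2, so there are 2 Jordan blocks; the rank sequence gives block sizes [3, 1].

Assembling the blocks gives the Jordan form J above.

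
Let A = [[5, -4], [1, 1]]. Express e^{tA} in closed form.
A has Jordan form J = [[3, 1], [0, 3]] with A = PJP^{-1}, so e^{tA} = P e^{tJ} P^{-1}.

For a Jordan block J_k(λ), e^{tJ_k(λ)} = e^{λt} · (I + tN + t^2 N^2/2! + ... + t^{k-1} N^{k-1}/(k-1)!) where N is the nilpotent superdiagonal part.

Assembling the blocks and conjugating back gives the entries of e^{tA} as shown above.

e^{tA} = [[(2*t + 1)*e^{3*t}, -4*t*e^{3*t}], [t*e^{3*t}, (1 - 2*t)*e^{3*t}]]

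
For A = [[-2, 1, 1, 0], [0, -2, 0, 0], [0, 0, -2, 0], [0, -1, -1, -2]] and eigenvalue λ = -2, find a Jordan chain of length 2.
v_1 = [[1, 1, 0, 0]]^T, v_2 = [[1, 0, 0, -1]]^T

We seek v_1 ∈ ker((A + 2I)^2) \ ker(A + 2I), then set v_{i+1} = (A + 2I) v_i.

One such chain is v_1 = [[1, 1, 0, 0]]^T, v_2 = [[1, 0, 0, -1]]^T. Check: (A + 2I) v_2 = [[0, 0, 0, 0]]^T = 0.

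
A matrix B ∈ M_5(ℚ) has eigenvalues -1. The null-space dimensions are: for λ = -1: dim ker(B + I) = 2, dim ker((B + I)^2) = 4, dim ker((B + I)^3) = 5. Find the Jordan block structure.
Jordan blocks: (-1, 3), (-1, 2)

λ = -1: successive nullity increments [2, 2, 1] count blocks of size ≥ k; block sizes are [3, 2].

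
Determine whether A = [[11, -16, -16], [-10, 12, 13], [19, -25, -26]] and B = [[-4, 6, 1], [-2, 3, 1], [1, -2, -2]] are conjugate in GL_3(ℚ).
Two matrices over a field are similar if and only if they have the same invariant factors.

Both A and B have characteristic polynomial (x + 1)^3 and minimal polynomial (x + 1)^3. Computing further, both have invariant factors (x + 1)^3. Hence A and B are similar.

Yes.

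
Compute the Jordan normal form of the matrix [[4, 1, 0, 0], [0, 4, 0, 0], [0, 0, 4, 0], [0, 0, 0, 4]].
The characteristic polynomial is det(xI - A) = (x - 4)^4, so the eigenvalues are 4 (algebraic multiplicity 4).

For λ = 4: rank(A - 4I) = 1, rank((A - 4I)^2) = 0. The eigenspace has dimension 4 - 1 = 3, so there are 3 Jordan blocks; the rank sequence gives block sizes [2, 1, 1].

Assembling the blocks gives the Jordan form J above.

J = [[4, 1, 0, 0], [0, 4, 0, 0], [0, 0, 4, 0], [0, 0, 0, 4]]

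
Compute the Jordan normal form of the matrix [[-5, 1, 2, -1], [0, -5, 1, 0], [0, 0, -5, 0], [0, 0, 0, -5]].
The characteristic polynomial is det(xI - A) = (x + 5)^4, so the eigenvalues are -5 (algebraic multiplicity 4).

For λ = -5: rank(A + 5I) = 2, rank((A + 5I)^2) = 1, rank((A + 5I)^3) = 0. The eigenspace has dimension 4 - 2 = 2, so there are 2 Jordan blocks; the rank sequence gives block sizes [3, 1].

Assembling the blocks gives the Jordan form J above.

J = [[-5, 1, 0, 0], [0, -5, 1, 0], [0, 0, -5, 0], [0, 0, 0, -5]]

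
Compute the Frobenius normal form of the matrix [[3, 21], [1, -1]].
The invariant factors of A (the non-unit diagonal entries of the Smith normal form of xI - A over ℚ[x]) are (x - 6)(x + 4), each dividing the next. The characteristic polynomial is their product, (x - 6)(x + 4).

The rational canonical form is the block-diagonal matrix of companion matrices C(f_i):
R = [[0, 24], [1, 2]].

R = [[0, 24], [1, 2]]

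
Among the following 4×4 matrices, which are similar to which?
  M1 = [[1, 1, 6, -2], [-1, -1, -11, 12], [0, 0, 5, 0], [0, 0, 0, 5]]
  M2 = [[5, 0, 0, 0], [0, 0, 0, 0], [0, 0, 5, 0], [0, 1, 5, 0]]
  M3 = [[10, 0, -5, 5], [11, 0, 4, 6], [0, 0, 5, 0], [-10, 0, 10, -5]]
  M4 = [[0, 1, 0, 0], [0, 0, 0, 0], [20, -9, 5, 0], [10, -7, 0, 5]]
Characteristic polynomials: χ_{M1} = x^2(x - 5)^2, χ_{M2} = x^2(x - 5)^2, χ_{M3} = x^2(x - 5)^2, χ_{M4} = x^2(x - 5)^2.

{M1, M2, M3, M4}: invariant factors x - 5, x^2(x - 5).

Matrices are similar if and only if their invariant-factor lists agree; the partition into similarity classes is {M1, M2, M3, M4}.

1 class: {M1, M2, M3, M4}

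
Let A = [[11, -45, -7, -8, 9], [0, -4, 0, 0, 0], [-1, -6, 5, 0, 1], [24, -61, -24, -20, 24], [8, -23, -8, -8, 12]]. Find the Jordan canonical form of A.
The characteristic polynomial is det(xI - A) = (x - 4)^3(x + 4)^2, so the eigenvalues are -4 (algebraic multiplicity 2), 4 (algebraic multiplicity 3).

For λ = -4: rank(A + 4I) = 4, rank((A + 4I)^2) = 3. The eigenspace has dimension 5 - 4 = 1, so there is 1 Jordan block; the rank sequence gives block sizes [2].

For λ = 4: rank(A - 4I) = 3, rank((A - 4I)^2) = 2. The eigenspace has dimension 5 - 3 = 2, so there are 2 Jordan blocks; the rank sequence gives block sizes [2, 1].

Assembling the blocks gives the Jordan form J above.

J = [[-4, 1, 0, 0, 0], [0, -4, 0, 0, 0], [0, 0, 4, 1, 0], [0, 0, 0, 4, 0], [0, 0, 0, 0, 4]]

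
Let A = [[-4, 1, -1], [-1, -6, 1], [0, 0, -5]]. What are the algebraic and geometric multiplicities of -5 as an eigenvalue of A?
algebraic multiplicity 3, geometric multiplicity 2

The characteristic polynomial is (x + 5)^3, so the factor x + 5 appears with exponent 3: the algebraic multiplicity is 3.

rank(A + 5I) = 1, so the eigenspace has dimension 3 - 1 = 2: the geometric multiplicity is 2.

Since 2 < 3, A is not diagonalizable.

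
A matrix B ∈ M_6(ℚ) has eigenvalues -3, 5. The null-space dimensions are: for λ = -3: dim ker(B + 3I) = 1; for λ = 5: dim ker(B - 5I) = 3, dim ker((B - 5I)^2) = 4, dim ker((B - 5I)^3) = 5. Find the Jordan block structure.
λ = -3: successive nullity increments [1] count blocks of size ≥ k; block sizes are [1].
λ = 5: successive nullity increments [3, 1, 1] count blocks of size ≥ k; block sizes are [3, 1, 1].

Jordan blocks: (-3, 1), (5, 3), (5, 1), (5, 1)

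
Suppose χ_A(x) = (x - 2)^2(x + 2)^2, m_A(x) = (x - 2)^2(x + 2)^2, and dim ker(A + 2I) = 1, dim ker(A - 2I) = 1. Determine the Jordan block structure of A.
Jordan blocks: (-2, 2), (2, 2)

λ = -2: algebraic multiplicity 2 (exponent in χ_A), largest block size 2 (exponent in m_A), 1 block (geometric multiplicity). This forces block sizes [2].
λ = 2: algebraic multiplicity 2 (exponent in χ_A), largest block size 2 (exponent in m_A), 1 block (geometric multiplicity). This forces block sizes [2].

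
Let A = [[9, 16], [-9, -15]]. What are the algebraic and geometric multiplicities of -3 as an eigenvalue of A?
algebraic multiplicity 2, geometric multiplicity 1

The characteristic polynomial is (x + 3)^2, so the factor x + 3 appears with exponent 2: the algebraic multiplicity is 2.

rank(A + 3I) = 1, so the eigenspace has dimension 2 - 1 = 1: the geometric multiplicity is 1.

Since 1 < 2, A is not diagonalizable.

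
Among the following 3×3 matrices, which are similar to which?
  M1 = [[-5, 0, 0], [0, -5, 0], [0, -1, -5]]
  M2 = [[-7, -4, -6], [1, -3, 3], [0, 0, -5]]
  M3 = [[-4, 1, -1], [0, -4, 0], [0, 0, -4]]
2 classes: {M1, M2}, {M3}

Characteristic polynomials: χ_{M1} = (x + 5)^3, χ_{M2} = (x + 5)^3, χ_{M3} = (x + 4)^3.

{M1, M2}: invariant factors x + 5, (x + 5)^2.

{M3}: invariant factors x + 4, (x + 4)^2.

Matrices are similar if and only if their invariant-factor lists agree; the partition into similarity classes is {M1, M2}, {M3}.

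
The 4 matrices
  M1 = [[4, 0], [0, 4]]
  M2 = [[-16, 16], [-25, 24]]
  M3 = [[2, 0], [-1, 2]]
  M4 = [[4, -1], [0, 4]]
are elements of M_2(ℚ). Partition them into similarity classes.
3 classes: {M1}, {M2, M4}, {M3}

Characteristic polynomials: χ_{M1} = (x - 4)^2, χ_{M2} = (x - 4)^2, χ_{M3} = (x - 2)^2, χ_{M4} = (x - 4)^2.

{M1}: invariant factors x - 4, x - 4.

{M2, M4}: invariant factors (x - 4)^2.

{M3}: invariant factors (x - 2)^2.

Matrices are similar if and only if their invariant-factor lists agree; the partition into similarity classes is {M1}, {M2, M4}, {M3}.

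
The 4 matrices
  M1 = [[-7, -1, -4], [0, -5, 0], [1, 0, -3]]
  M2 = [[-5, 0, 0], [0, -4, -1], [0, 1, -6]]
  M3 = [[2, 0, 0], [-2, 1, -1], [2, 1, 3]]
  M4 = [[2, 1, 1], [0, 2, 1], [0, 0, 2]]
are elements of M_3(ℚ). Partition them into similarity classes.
4 classes: {M1}, {M2}, {M3}, {M4}

Characteristic polynomials: χ_{M1} = (x + 5)^3, χ_{M2} = (x + 5)^3, χ_{M3} = (x - 2)^3, χ_{M4} = (x - 2)^3.

{M1}: invariant factors (x + 5)^3.

{M2}: invariant factors x + 5, (x + 5)^2.

{M3}: invariant factors x - 2, (x - 2)^2.

{M4}: invariant factors (x - 2)^3.

Matrices are similar if and only if their invariant-factor lists agree; the partition into similarity classes is {M1}, {M2}, {M3}, {M4}.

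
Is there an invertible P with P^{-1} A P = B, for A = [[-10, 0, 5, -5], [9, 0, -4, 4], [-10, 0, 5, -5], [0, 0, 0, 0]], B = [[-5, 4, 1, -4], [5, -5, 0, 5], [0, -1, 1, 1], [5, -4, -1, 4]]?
Two matrices over a field are similar if and only if they have the same invariant factors.

Both A and B have characteristic polynomial x^3(x + 5) and minimal polynomial x^2(x + 5). Computing further, both have invariant factors x, x^2(x + 5). Hence A and B are similar.

Yes.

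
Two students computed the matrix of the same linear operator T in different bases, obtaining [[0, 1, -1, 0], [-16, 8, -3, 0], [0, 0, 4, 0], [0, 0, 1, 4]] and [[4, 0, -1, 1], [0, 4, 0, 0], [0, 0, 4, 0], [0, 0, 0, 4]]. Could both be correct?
Both have characteristic polynomial (x - 4)^4, but the minimal polynomial of A is (x - 4)^3 while the minimal polynomial of B is (x - 4)^2. The minimal polynomial is a similarity invariant, so A and B are not similar.

No.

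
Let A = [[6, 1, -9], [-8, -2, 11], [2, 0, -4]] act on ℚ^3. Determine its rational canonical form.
R = [[0, 0, 2], [1, 0, 2], [0, 1, 0]]

The invariant factors of A (the non-unit diagonal entries of the Smith normal form of xI - A over ℚ[x]) are x^3 - 2x - 2, each dividing the next. The characteristic polynomial is their product, x^3 - 2x - 2.

The rational canonical form is the block-diagonal matrix of companion matrices C(f_i):
R = [[0, 0, 2], [1, 0, 2], [0, 1, 0]].

Note the characteristic polynomial does not split into linear factors over ℚ, so A has no Jordan form over ℚ; the rational canonical form exists over any field.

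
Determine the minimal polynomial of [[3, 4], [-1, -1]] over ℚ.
The characteristic polynomial factors as (x - 1)^2. The minimal polynomial is ∏(x - λ)^{k_λ} where k_λ is the size of the largest Jordan block at λ.

For λ = 1: rank(A - I) = 1, and the largest Jordan block has size 2 (the smallest k with rank((A - I)^k) = rank((A - I)^(k+1))).

So m_A(x) = (x - 1)^2.

m_A(x) = (x - 1)^2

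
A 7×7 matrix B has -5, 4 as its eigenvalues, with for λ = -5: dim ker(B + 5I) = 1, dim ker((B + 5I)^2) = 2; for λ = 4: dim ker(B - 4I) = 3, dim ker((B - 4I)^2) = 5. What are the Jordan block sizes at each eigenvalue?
λ = -5: successive nullity increments [1, 1] count blocks of size ≥ k; block sizes are [2].
λ = 4: successive nullity increments [3, 2] count blocks of size ≥ k; block sizes are [2, 2, 1].

Jordan blocks: (-5, 2), (4, 2), (4, 2), (4, 1)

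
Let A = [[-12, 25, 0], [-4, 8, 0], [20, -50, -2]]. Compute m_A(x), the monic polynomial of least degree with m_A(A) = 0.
m_A(x) = (x + 2)^2

The characteristic polynomial factors as (x + 2)^3. The minimal polynomial is ∏(x - λ)^{k_λ} where k_λ is the size of the largest Jordan block at λ.

For λ = -2: rank(A + 2I) = 1, and the largest Jordan block has size 2 (the smallest k with rank((A + 2I)^k) = rank((A + 2I)^(k+1))).

So m_A(x) = (x + 2)^2.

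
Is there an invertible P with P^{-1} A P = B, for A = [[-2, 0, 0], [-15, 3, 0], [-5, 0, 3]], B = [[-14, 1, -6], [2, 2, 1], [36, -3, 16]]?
No.

Both have characteristic polynomial (x - 3)^2(x + 2), but the minimal polynomial of A is (x - 3)(x + 2) while the minimal polynomial of B is (x - 3)^2(x + 2). The minimal polynomial is a similarity invariant, so A and B are not similar.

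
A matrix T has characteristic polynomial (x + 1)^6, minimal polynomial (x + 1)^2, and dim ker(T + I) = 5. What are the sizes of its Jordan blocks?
Jordan blocks: (-1, 2), (-1, 1), (-1, 1), (-1, 1), (-1, 1)

λ = -1: algebraic multiplicity 6 (exponent in χ_T), largest block size 2 (exponent in m_T), 5 blocks (geometric multiplicity). These force block sizes [2, 1, 1, 1, 1].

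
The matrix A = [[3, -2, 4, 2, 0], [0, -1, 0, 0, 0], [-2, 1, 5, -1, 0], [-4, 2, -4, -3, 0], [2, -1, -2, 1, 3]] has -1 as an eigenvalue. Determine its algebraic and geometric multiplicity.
algebraic multiplicity 2, geometric multiplicity 2

The characteristic polynomial is (x - 3)^3(x + 1)^2, so the factor x + 1 appears with exponent 2: the algebraic multiplicity is 2.

rank(A + I) = 3, so the eigenspace has dimension 5 - 3 = 2: the geometric multiplicity is 2.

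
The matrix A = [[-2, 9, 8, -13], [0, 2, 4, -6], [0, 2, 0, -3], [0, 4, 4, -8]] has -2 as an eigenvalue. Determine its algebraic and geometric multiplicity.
algebraic multiplicity 4, geometric multiplicity 2

The characteristic polynomial is (x + 2)^4, so the factor x + 2 appears with exponent 4: the algebraic multiplicity is 4.

rank(A + 2I) = 2, so the eigenspace has dimension 4 - 2 = 2: the geometric multiplicity is 2.

Since 2 < 4, A is not diagonalizable.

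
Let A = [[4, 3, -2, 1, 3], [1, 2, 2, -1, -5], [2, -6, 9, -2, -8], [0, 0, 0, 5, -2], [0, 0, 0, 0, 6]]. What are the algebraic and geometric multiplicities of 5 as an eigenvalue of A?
The characteristic polynomial is (x - 6)(x - 5)^4, so the factor x - 5 appears with exponent 4: the algebraic multiplicity is 4.

rank(A - 5I) = 2, so the eigenspace has dimension 5 - 2 = 3: the geometric multiplicity is 3.

Since 3 < 4, A is not diagonalizable.

algebraic multiplicity 4, geometric multiplicity 3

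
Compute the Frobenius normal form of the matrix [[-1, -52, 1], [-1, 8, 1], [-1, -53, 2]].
The invariant factors of A (the non-unit diagonal entries of the Smith normal form of xI - A over ℚ[x]) are (x - 6)(x - 5)(x + 2), each dividing the next. The characteristic polynomial is their product, (x - 6)(x - 5)(x + 2).

The rational canonical form is the block-diagonal matrix of companion matrices C(f_i):
R = [[0, 0, -60], [1, 0, -8], [0, 1, 9]].

R = [[0, 0, -60], [1, 0, -8], [0, 1, 9]]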